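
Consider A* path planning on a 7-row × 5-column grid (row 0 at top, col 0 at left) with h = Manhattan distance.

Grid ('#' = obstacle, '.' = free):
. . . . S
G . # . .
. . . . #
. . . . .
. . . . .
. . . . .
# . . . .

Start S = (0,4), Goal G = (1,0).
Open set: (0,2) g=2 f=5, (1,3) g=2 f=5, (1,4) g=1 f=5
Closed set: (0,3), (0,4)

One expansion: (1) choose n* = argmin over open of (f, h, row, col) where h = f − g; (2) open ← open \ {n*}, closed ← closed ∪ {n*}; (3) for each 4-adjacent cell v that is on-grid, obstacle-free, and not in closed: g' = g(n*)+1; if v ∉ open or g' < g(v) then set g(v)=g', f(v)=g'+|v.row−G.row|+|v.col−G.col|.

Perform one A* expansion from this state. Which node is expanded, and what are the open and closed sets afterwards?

expanded=(0,2); open=[(0,1) g=3 f=5, (1,3) g=2 f=5, (1,4) g=1 f=5]; closed=[(0,2), (0,3), (0,4)]

step 1: expand (0,2) (f=5, h=3) → closed; open now [(0,1) g=3 f=5, (1,3) g=2 f=5, (1,4) g=1 f=5]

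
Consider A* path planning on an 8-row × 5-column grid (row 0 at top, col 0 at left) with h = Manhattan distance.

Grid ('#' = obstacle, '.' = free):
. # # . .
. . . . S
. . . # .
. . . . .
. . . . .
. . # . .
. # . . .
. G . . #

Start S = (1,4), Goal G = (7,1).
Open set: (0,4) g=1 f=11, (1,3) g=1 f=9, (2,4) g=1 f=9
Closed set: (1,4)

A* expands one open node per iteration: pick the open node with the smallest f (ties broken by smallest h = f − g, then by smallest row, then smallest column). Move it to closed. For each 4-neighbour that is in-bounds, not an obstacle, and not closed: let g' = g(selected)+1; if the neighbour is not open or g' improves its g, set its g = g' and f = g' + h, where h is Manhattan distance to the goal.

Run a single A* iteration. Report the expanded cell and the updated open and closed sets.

expanded=(1,3); open=[(0,3) g=2 f=11, (0,4) g=1 f=11, (1,2) g=2 f=9, (2,4) g=1 f=9]; closed=[(1,3), (1,4)]

step 1: expand (1,3) (f=9, h=8) → closed; open now [(0,3) g=2 f=11, (0,4) g=1 f=11, (1,2) g=2 f=9, (2,4) g=1 f=9]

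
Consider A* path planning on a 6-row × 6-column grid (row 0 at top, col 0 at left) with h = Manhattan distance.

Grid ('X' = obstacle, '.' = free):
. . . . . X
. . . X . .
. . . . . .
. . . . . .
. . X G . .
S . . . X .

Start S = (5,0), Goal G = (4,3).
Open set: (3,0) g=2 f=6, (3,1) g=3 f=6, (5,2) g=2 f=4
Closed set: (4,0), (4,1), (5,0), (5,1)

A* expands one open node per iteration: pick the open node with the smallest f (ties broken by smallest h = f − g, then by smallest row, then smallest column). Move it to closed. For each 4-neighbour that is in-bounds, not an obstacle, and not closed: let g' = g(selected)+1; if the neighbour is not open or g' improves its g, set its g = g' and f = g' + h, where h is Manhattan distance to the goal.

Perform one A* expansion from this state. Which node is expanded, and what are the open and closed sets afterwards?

expanded=(5,2); open=[(3,0) g=2 f=6, (3,1) g=3 f=6, (5,3) g=3 f=4]; closed=[(4,0), (4,1), (5,0), (5,1), (5,2)]

step 1: expand (5,2) (f=4, h=2) → closed; open now [(3,0) g=2 f=6, (3,1) g=3 f=6, (5,3) g=3 f=4]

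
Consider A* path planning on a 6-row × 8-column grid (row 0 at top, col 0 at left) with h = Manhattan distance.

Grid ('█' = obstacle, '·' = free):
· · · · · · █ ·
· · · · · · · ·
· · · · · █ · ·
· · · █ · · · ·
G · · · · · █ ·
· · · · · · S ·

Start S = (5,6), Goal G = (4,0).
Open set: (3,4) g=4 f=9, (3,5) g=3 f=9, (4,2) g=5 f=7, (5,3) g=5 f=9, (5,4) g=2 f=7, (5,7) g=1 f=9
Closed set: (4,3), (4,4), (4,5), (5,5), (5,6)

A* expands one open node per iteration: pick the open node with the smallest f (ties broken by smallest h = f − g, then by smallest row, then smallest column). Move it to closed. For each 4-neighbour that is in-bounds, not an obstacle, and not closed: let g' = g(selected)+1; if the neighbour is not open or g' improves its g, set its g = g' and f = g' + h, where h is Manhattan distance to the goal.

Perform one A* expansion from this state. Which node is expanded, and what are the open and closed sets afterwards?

expanded=(4,2); open=[(3,2) g=6 f=9, (3,4) g=4 f=9, (3,5) g=3 f=9, (4,1) g=6 f=7, (5,2) g=6 f=9, (5,3) g=5 f=9, (5,4) g=2 f=7, (5,7) g=1 f=9]; closed=[(4,2), (4,3), (4,4), (4,5), (5,5), (5,6)]

step 1: expand (4,2) (f=7, h=2) → closed; open now [(3,2) g=6 f=9, (3,4) g=4 f=9, (3,5) g=3 f=9, (4,1) g=6 f=7, (5,2) g=6 f=9, (5,3) g=5 f=9, (5,4) g=2 f=7, (5,7) g=1 f=9]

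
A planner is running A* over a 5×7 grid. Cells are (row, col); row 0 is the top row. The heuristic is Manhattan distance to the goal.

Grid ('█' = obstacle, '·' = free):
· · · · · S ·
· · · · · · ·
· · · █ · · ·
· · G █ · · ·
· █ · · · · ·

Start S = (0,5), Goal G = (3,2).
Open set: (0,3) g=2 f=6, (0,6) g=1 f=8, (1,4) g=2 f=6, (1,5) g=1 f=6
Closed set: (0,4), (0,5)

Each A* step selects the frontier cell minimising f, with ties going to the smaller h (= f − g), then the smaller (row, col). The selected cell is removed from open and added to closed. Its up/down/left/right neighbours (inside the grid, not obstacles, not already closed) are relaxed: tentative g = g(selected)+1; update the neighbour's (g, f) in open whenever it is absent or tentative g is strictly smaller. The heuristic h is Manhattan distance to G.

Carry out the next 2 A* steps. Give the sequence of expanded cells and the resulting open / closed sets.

step 1: expand (0,3) (f=6, h=4) → closed; open now [(0,2) g=3 f=6, (0,6) g=1 f=8, (1,3) g=3 f=6, (1,4) g=2 f=6, (1,5) g=1 f=6]
step 2: expand (0,2) (f=6, h=3) → closed; open now [(0,1) g=4 f=8, (0,6) g=1 f=8, (1,2) g=4 f=6, (1,3) g=3 f=6, (1,4) g=2 f=6, (1,5) g=1 f=6]

order=[(0,3) → (0,2)]; open=[(0,1) g=4 f=8, (0,6) g=1 f=8, (1,2) g=4 f=6, (1,3) g=3 f=6, (1,4) g=2 f=6, (1,5) g=1 f=6]; closed=[(0,2), (0,3), (0,4), (0,5)]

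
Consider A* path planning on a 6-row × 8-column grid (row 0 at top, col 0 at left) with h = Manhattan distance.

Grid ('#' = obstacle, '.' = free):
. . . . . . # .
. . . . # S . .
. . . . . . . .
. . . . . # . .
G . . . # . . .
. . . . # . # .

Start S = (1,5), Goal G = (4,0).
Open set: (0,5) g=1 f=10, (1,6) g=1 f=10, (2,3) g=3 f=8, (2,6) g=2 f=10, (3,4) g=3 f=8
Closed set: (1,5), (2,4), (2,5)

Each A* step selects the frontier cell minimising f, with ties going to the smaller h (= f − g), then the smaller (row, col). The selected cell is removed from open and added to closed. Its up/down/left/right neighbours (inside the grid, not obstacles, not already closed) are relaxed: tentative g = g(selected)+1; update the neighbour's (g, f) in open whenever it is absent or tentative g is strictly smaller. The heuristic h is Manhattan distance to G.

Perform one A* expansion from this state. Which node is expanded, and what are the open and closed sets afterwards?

step 1: expand (2,3) (f=8, h=5) → closed; open now [(0,5) g=1 f=10, (1,3) g=4 f=10, (1,6) g=1 f=10, (2,2) g=4 f=8, (2,6) g=2 f=10, (3,3) g=4 f=8, (3,4) g=3 f=8]

expanded=(2,3); open=[(0,5) g=1 f=10, (1,3) g=4 f=10, (1,6) g=1 f=10, (2,2) g=4 f=8, (2,6) g=2 f=10, (3,3) g=4 f=8, (3,4) g=3 f=8]; closed=[(1,5), (2,3), (2,4), (2,5)]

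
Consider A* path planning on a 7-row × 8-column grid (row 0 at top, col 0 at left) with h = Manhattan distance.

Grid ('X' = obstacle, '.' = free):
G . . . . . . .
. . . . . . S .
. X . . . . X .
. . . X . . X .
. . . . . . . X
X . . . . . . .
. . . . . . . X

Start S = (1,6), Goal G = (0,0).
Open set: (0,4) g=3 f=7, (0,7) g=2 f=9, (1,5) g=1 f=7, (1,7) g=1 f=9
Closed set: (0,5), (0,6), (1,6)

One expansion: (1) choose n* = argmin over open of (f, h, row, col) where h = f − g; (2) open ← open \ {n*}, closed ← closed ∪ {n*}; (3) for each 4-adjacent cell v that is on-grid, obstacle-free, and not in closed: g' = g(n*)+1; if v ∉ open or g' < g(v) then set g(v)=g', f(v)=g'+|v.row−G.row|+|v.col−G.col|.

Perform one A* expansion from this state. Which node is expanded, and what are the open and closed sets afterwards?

expanded=(0,4); open=[(0,3) g=4 f=7, (0,7) g=2 f=9, (1,4) g=4 f=9, (1,5) g=1 f=7, (1,7) g=1 f=9]; closed=[(0,4), (0,5), (0,6), (1,6)]

step 1: expand (0,4) (f=7, h=4) → closed; open now [(0,3) g=4 f=7, (0,7) g=2 f=9, (1,4) g=4 f=9, (1,5) g=1 f=7, (1,7) g=1 f=9]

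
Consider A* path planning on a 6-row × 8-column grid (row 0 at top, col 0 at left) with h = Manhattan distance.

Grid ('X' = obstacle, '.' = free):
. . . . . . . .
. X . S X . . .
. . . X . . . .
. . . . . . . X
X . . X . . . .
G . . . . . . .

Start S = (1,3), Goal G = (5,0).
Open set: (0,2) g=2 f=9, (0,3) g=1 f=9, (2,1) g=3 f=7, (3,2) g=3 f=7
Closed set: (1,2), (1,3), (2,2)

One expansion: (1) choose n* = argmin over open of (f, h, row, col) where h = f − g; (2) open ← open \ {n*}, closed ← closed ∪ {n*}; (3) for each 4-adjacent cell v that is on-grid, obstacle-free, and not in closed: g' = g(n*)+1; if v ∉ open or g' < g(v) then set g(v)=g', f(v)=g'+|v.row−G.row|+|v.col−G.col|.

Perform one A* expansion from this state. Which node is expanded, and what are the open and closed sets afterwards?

step 1: expand (2,1) (f=7, h=4) → closed; open now [(0,2) g=2 f=9, (0,3) g=1 f=9, (2,0) g=4 f=7, (3,1) g=4 f=7, (3,2) g=3 f=7]

expanded=(2,1); open=[(0,2) g=2 f=9, (0,3) g=1 f=9, (2,0) g=4 f=7, (3,1) g=4 f=7, (3,2) g=3 f=7]; closed=[(1,2), (1,3), (2,1), (2,2)]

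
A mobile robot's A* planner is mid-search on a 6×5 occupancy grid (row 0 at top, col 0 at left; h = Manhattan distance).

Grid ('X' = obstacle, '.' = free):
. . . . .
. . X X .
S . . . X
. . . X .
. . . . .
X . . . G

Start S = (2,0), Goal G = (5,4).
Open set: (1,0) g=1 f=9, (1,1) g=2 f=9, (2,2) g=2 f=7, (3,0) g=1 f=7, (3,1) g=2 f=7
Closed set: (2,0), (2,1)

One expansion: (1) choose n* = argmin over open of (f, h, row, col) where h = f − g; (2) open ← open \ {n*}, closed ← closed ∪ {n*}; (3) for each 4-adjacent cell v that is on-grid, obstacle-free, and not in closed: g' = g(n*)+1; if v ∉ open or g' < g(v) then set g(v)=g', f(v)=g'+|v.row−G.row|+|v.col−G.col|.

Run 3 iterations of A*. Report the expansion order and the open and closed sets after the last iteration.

order=[(2,2) → (2,3) → (3,2)]; open=[(1,0) g=1 f=9, (1,1) g=2 f=9, (3,0) g=1 f=7, (3,1) g=2 f=7, (4,2) g=4 f=7]; closed=[(2,0), (2,1), (2,2), (2,3), (3,2)]

step 1: expand (2,2) (f=7, h=5) → closed; open now [(1,0) g=1 f=9, (1,1) g=2 f=9, (2,3) g=3 f=7, (3,0) g=1 f=7, (3,1) g=2 f=7, (3,2) g=3 f=7]
step 2: expand (2,3) (f=7, h=4) → closed; open now [(1,0) g=1 f=9, (1,1) g=2 f=9, (3,0) g=1 f=7, (3,1) g=2 f=7, (3,2) g=3 f=7]
step 3: expand (3,2) (f=7, h=4) → closed; open now [(1,0) g=1 f=9, (1,1) g=2 f=9, (3,0) g=1 f=7, (3,1) g=2 f=7, (4,2) g=4 f=7]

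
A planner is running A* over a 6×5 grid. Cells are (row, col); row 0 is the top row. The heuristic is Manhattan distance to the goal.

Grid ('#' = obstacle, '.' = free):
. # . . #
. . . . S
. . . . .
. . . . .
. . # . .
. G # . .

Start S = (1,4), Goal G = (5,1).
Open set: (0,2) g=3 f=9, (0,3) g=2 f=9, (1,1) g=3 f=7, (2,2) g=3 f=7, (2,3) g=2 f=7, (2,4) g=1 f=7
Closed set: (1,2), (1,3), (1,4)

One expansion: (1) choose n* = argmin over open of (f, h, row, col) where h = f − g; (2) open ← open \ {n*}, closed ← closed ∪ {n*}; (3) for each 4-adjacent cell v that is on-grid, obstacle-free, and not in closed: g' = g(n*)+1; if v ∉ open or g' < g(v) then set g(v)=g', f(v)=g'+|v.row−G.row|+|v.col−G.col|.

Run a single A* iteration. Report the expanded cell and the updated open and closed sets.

step 1: expand (1,1) (f=7, h=4) → closed; open now [(0,2) g=3 f=9, (0,3) g=2 f=9, (1,0) g=4 f=9, (2,1) g=4 f=7, (2,2) g=3 f=7, (2,3) g=2 f=7, (2,4) g=1 f=7]

expanded=(1,1); open=[(0,2) g=3 f=9, (0,3) g=2 f=9, (1,0) g=4 f=9, (2,1) g=4 f=7, (2,2) g=3 f=7, (2,3) g=2 f=7, (2,4) g=1 f=7]; closed=[(1,1), (1,2), (1,3), (1,4)]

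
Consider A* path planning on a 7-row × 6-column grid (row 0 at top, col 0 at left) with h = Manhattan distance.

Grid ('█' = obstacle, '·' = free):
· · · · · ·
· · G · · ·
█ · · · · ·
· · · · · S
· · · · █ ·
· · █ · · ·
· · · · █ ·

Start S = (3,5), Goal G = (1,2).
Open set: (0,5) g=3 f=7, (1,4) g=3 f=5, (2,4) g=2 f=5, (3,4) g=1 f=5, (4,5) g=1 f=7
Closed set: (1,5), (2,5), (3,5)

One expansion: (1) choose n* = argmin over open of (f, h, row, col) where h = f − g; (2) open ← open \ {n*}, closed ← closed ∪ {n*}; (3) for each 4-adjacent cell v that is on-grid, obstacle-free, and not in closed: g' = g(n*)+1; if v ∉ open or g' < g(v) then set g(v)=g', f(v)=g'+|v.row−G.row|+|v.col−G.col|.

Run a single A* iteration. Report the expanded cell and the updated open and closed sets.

expanded=(1,4); open=[(0,4) g=4 f=7, (0,5) g=3 f=7, (1,3) g=4 f=5, (2,4) g=2 f=5, (3,4) g=1 f=5, (4,5) g=1 f=7]; closed=[(1,4), (1,5), (2,5), (3,5)]

step 1: expand (1,4) (f=5, h=2) → closed; open now [(0,4) g=4 f=7, (0,5) g=3 f=7, (1,3) g=4 f=5, (2,4) g=2 f=5, (3,4) g=1 f=5, (4,5) g=1 f=7]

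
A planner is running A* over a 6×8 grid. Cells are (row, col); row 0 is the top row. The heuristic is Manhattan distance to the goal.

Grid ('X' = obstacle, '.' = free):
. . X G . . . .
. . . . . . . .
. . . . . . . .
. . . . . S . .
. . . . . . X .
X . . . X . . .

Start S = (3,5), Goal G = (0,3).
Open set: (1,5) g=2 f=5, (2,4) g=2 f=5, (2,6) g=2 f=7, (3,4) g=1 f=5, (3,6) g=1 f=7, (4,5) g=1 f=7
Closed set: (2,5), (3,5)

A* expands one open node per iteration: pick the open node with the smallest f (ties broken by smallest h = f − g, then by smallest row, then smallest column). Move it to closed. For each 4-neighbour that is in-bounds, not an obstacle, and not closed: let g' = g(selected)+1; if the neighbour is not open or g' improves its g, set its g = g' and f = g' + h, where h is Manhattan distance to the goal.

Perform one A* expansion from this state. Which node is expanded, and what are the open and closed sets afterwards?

expanded=(1,5); open=[(0,5) g=3 f=5, (1,4) g=3 f=5, (1,6) g=3 f=7, (2,4) g=2 f=5, (2,6) g=2 f=7, (3,4) g=1 f=5, (3,6) g=1 f=7, (4,5) g=1 f=7]; closed=[(1,5), (2,5), (3,5)]

step 1: expand (1,5) (f=5, h=3) → closed; open now [(0,5) g=3 f=5, (1,4) g=3 f=5, (1,6) g=3 f=7, (2,4) g=2 f=5, (2,6) g=2 f=7, (3,4) g=1 f=5, (3,6) g=1 f=7, (4,5) g=1 f=7]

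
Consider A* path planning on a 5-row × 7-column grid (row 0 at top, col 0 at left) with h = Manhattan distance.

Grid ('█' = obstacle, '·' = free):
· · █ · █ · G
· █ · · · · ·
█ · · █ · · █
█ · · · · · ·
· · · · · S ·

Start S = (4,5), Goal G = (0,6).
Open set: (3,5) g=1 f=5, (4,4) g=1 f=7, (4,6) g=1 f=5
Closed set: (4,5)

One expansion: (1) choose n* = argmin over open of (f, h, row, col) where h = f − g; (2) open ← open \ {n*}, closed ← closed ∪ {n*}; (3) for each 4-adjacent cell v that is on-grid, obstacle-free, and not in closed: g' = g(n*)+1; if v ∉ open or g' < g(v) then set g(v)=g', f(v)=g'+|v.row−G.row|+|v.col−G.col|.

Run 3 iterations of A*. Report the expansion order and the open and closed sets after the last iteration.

step 1: expand (3,5) (f=5, h=4) → closed; open now [(2,5) g=2 f=5, (3,4) g=2 f=7, (3,6) g=2 f=5, (4,4) g=1 f=7, (4,6) g=1 f=5]
step 2: expand (2,5) (f=5, h=3) → closed; open now [(1,5) g=3 f=5, (2,4) g=3 f=7, (3,4) g=2 f=7, (3,6) g=2 f=5, (4,4) g=1 f=7, (4,6) g=1 f=5]
step 3: expand (1,5) (f=5, h=2) → closed; open now [(0,5) g=4 f=5, (1,4) g=4 f=7, (1,6) g=4 f=5, (2,4) g=3 f=7, (3,4) g=2 f=7, (3,6) g=2 f=5, (4,4) g=1 f=7, (4,6) g=1 f=5]

order=[(3,5) → (2,5) → (1,5)]; open=[(0,5) g=4 f=5, (1,4) g=4 f=7, (1,6) g=4 f=5, (2,4) g=3 f=7, (3,4) g=2 f=7, (3,6) g=2 f=5, (4,4) g=1 f=7, (4,6) g=1 f=5]; closed=[(1,5), (2,5), (3,5), (4,5)]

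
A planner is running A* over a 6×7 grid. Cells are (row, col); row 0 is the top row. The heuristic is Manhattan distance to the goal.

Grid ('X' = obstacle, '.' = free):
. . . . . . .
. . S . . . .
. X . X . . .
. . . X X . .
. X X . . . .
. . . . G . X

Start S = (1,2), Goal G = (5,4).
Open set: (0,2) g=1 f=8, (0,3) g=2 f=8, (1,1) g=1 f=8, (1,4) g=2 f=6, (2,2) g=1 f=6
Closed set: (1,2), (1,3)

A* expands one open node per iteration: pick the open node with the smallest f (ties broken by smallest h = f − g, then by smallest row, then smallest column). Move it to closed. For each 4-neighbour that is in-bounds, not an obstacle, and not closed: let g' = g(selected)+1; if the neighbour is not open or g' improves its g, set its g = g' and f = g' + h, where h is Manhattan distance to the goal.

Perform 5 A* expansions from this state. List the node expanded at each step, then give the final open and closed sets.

step 1: expand (1,4) (f=6, h=4) → closed; open now [(0,2) g=1 f=8, (0,3) g=2 f=8, (0,4) g=3 f=8, (1,1) g=1 f=8, (1,5) g=3 f=8, (2,2) g=1 f=6, (2,4) g=3 f=6]
step 2: expand (2,4) (f=6, h=3) → closed; open now [(0,2) g=1 f=8, (0,3) g=2 f=8, (0,4) g=3 f=8, (1,1) g=1 f=8, (1,5) g=3 f=8, (2,2) g=1 f=6, (2,5) g=4 f=8]
step 3: expand (2,2) (f=6, h=5) → closed; open now [(0,2) g=1 f=8, (0,3) g=2 f=8, (0,4) g=3 f=8, (1,1) g=1 f=8, (1,5) g=3 f=8, (2,5) g=4 f=8, (3,2) g=2 f=6]
step 4: expand (3,2) (f=6, h=4) → closed; open now [(0,2) g=1 f=8, (0,3) g=2 f=8, (0,4) g=3 f=8, (1,1) g=1 f=8, (1,5) g=3 f=8, (2,5) g=4 f=8, (3,1) g=3 f=8]
step 5: expand (2,5) (f=8, h=4) → closed; open now [(0,2) g=1 f=8, (0,3) g=2 f=8, (0,4) g=3 f=8, (1,1) g=1 f=8, (1,5) g=3 f=8, (2,6) g=5 f=10, (3,1) g=3 f=8, (3,5) g=5 f=8]

order=[(1,4) → (2,4) → (2,2) → (3,2) → (2,5)]; open=[(0,2) g=1 f=8, (0,3) g=2 f=8, (0,4) g=3 f=8, (1,1) g=1 f=8, (1,5) g=3 f=8, (2,6) g=5 f=10, (3,1) g=3 f=8, (3,5) g=5 f=8]; closed=[(1,2), (1,3), (1,4), (2,2), (2,4), (2,5), (3,2)]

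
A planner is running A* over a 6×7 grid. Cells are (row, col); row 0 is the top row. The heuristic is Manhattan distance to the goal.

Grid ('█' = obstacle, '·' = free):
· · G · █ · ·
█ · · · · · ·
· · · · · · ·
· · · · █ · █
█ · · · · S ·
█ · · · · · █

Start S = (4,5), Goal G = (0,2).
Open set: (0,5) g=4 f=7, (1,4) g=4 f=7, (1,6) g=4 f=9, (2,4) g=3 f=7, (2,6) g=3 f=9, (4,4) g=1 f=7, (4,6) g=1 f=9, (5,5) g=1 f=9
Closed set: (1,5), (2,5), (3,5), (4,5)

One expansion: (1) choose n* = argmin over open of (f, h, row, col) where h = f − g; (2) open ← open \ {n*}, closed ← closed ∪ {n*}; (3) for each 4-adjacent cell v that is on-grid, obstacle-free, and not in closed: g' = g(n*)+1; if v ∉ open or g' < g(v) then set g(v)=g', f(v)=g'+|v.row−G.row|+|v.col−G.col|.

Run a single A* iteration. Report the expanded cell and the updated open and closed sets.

expanded=(0,5); open=[(0,6) g=5 f=9, (1,4) g=4 f=7, (1,6) g=4 f=9, (2,4) g=3 f=7, (2,6) g=3 f=9, (4,4) g=1 f=7, (4,6) g=1 f=9, (5,5) g=1 f=9]; closed=[(0,5), (1,5), (2,5), (3,5), (4,5)]

step 1: expand (0,5) (f=7, h=3) → closed; open now [(0,6) g=5 f=9, (1,4) g=4 f=7, (1,6) g=4 f=9, (2,4) g=3 f=7, (2,6) g=3 f=9, (4,4) g=1 f=7, (4,6) g=1 f=9, (5,5) g=1 f=9]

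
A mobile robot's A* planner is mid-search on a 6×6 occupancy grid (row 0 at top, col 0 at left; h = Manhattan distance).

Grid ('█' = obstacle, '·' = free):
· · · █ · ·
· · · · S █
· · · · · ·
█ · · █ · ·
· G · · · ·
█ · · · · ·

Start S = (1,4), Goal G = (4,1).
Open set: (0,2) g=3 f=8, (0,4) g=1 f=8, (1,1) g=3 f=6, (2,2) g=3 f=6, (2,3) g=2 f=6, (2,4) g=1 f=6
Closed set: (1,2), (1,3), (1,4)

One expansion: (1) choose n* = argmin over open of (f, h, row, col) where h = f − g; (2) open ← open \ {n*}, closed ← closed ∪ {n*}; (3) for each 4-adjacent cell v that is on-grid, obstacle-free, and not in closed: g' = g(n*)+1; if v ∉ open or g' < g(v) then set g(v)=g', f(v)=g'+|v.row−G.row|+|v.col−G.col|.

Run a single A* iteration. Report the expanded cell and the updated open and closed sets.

expanded=(1,1); open=[(0,1) g=4 f=8, (0,2) g=3 f=8, (0,4) g=1 f=8, (1,0) g=4 f=8, (2,1) g=4 f=6, (2,2) g=3 f=6, (2,3) g=2 f=6, (2,4) g=1 f=6]; closed=[(1,1), (1,2), (1,3), (1,4)]

step 1: expand (1,1) (f=6, h=3) → closed; open now [(0,1) g=4 f=8, (0,2) g=3 f=8, (0,4) g=1 f=8, (1,0) g=4 f=8, (2,1) g=4 f=6, (2,2) g=3 f=6, (2,3) g=2 f=6, (2,4) g=1 f=6]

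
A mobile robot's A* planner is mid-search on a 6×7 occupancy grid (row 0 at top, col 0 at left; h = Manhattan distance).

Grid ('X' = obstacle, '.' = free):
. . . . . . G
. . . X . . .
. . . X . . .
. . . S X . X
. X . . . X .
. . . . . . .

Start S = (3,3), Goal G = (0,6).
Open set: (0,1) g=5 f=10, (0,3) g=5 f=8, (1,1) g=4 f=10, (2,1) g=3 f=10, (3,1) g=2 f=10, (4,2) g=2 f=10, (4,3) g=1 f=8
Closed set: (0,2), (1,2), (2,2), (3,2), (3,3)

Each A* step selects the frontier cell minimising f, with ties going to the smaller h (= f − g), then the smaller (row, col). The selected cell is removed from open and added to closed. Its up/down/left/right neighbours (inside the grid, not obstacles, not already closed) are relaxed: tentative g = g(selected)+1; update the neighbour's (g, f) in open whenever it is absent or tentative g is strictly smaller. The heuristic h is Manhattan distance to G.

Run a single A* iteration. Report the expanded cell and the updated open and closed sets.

step 1: expand (0,3) (f=8, h=3) → closed; open now [(0,1) g=5 f=10, (0,4) g=6 f=8, (1,1) g=4 f=10, (2,1) g=3 f=10, (3,1) g=2 f=10, (4,2) g=2 f=10, (4,3) g=1 f=8]

expanded=(0,3); open=[(0,1) g=5 f=10, (0,4) g=6 f=8, (1,1) g=4 f=10, (2,1) g=3 f=10, (3,1) g=2 f=10, (4,2) g=2 f=10, (4,3) g=1 f=8]; closed=[(0,2), (0,3), (1,2), (2,2), (3,2), (3,3)]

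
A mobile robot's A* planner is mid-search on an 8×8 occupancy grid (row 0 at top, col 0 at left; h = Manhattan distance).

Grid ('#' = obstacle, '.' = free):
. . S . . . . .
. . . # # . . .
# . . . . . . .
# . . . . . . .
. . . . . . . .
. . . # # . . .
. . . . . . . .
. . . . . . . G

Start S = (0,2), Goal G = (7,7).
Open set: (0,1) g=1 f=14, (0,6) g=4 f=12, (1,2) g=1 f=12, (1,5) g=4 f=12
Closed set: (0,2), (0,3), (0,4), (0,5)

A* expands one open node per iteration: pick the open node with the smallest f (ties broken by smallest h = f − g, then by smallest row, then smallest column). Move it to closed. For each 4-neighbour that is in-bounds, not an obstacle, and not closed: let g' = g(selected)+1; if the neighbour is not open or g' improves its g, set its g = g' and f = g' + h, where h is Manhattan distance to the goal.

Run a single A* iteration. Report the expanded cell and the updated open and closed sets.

step 1: expand (0,6) (f=12, h=8) → closed; open now [(0,1) g=1 f=14, (0,7) g=5 f=12, (1,2) g=1 f=12, (1,5) g=4 f=12, (1,6) g=5 f=12]

expanded=(0,6); open=[(0,1) g=1 f=14, (0,7) g=5 f=12, (1,2) g=1 f=12, (1,5) g=4 f=12, (1,6) g=5 f=12]; closed=[(0,2), (0,3), (0,4), (0,5), (0,6)]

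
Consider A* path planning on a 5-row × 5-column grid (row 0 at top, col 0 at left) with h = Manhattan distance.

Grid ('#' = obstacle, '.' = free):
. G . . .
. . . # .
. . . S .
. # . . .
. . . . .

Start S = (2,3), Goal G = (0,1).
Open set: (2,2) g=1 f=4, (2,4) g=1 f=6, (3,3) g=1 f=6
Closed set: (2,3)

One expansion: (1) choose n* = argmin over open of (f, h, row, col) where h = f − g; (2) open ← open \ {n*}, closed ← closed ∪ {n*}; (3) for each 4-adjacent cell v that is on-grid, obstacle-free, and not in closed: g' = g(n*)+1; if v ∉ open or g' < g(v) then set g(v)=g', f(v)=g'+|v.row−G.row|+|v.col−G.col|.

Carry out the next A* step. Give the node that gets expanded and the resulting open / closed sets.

expanded=(2,2); open=[(1,2) g=2 f=4, (2,1) g=2 f=4, (2,4) g=1 f=6, (3,2) g=2 f=6, (3,3) g=1 f=6]; closed=[(2,2), (2,3)]

step 1: expand (2,2) (f=4, h=3) → closed; open now [(1,2) g=2 f=4, (2,1) g=2 f=4, (2,4) g=1 f=6, (3,2) g=2 f=6, (3,3) g=1 f=6]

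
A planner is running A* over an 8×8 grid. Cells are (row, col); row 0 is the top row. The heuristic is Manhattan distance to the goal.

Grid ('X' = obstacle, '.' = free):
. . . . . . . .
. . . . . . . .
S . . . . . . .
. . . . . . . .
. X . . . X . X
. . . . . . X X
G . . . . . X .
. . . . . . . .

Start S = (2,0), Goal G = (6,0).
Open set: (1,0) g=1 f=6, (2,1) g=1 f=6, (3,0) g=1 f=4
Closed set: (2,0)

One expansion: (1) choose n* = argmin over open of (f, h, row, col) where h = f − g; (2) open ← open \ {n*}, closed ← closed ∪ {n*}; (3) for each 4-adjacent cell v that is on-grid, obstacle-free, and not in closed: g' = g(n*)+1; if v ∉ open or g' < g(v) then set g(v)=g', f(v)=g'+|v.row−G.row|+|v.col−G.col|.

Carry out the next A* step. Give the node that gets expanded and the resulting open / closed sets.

step 1: expand (3,0) (f=4, h=3) → closed; open now [(1,0) g=1 f=6, (2,1) g=1 f=6, (3,1) g=2 f=6, (4,0) g=2 f=4]

expanded=(3,0); open=[(1,0) g=1 f=6, (2,1) g=1 f=6, (3,1) g=2 f=6, (4,0) g=2 f=4]; closed=[(2,0), (3,0)]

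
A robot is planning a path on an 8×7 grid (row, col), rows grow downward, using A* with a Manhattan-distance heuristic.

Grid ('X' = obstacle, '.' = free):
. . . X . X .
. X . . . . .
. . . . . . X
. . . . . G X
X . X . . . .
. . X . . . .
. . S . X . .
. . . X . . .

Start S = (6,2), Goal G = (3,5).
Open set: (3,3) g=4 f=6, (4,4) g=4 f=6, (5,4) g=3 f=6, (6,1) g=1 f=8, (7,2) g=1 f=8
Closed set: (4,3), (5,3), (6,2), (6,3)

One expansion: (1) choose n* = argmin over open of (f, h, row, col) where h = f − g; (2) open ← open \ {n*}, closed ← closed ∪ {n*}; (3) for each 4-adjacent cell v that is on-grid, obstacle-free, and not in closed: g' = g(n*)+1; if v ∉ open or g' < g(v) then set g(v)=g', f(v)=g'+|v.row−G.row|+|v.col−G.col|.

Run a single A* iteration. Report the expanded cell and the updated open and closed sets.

step 1: expand (3,3) (f=6, h=2) → closed; open now [(2,3) g=5 f=8, (3,2) g=5 f=8, (3,4) g=5 f=6, (4,4) g=4 f=6, (5,4) g=3 f=6, (6,1) g=1 f=8, (7,2) g=1 f=8]

expanded=(3,3); open=[(2,3) g=5 f=8, (3,2) g=5 f=8, (3,4) g=5 f=6, (4,4) g=4 f=6, (5,4) g=3 f=6, (6,1) g=1 f=8, (7,2) g=1 f=8]; closed=[(3,3), (4,3), (5,3), (6,2), (6,3)]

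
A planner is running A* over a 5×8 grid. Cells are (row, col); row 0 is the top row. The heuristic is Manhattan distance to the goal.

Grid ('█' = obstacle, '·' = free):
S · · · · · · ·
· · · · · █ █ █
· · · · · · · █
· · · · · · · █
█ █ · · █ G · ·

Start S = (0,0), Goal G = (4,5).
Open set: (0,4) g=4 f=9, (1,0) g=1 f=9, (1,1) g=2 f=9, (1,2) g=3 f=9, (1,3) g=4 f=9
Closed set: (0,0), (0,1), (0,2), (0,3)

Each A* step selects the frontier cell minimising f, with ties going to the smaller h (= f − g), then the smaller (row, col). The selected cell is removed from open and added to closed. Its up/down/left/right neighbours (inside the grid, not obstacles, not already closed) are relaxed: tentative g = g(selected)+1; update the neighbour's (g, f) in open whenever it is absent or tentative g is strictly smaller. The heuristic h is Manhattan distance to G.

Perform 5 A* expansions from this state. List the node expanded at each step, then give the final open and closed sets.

step 1: expand (0,4) (f=9, h=5) → closed; open now [(0,5) g=5 f=9, (1,0) g=1 f=9, (1,1) g=2 f=9, (1,2) g=3 f=9, (1,3) g=4 f=9, (1,4) g=5 f=9]
step 2: expand (0,5) (f=9, h=4) → closed; open now [(0,6) g=6 f=11, (1,0) g=1 f=9, (1,1) g=2 f=9, (1,2) g=3 f=9, (1,3) g=4 f=9, (1,4) g=5 f=9]
step 3: expand (1,4) (f=9, h=4) → closed; open now [(0,6) g=6 f=11, (1,0) g=1 f=9, (1,1) g=2 f=9, (1,2) g=3 f=9, (1,3) g=4 f=9, (2,4) g=6 f=9]
step 4: expand (2,4) (f=9, h=3) → closed; open now [(0,6) g=6 f=11, (1,0) g=1 f=9, (1,1) g=2 f=9, (1,2) g=3 f=9, (1,3) g=4 f=9, (2,3) g=7 f=11, (2,5) g=7 f=9, (3,4) g=7 f=9]
step 5: expand (2,5) (f=9, h=2) → closed; open now [(0,6) g=6 f=11, (1,0) g=1 f=9, (1,1) g=2 f=9, (1,2) g=3 f=9, (1,3) g=4 f=9, (2,3) g=7 f=11, (2,6) g=8 f=11, (3,4) g=7 f=9, (3,5) g=8 f=9]

order=[(0,4) → (0,5) → (1,4) → (2,4) → (2,5)]; open=[(0,6) g=6 f=11, (1,0) g=1 f=9, (1,1) g=2 f=9, (1,2) g=3 f=9, (1,3) g=4 f=9, (2,3) g=7 f=11, (2,6) g=8 f=11, (3,4) g=7 f=9, (3,5) g=8 f=9]; closed=[(0,0), (0,1), (0,2), (0,3), (0,4), (0,5), (1,4), (2,4), (2,5)]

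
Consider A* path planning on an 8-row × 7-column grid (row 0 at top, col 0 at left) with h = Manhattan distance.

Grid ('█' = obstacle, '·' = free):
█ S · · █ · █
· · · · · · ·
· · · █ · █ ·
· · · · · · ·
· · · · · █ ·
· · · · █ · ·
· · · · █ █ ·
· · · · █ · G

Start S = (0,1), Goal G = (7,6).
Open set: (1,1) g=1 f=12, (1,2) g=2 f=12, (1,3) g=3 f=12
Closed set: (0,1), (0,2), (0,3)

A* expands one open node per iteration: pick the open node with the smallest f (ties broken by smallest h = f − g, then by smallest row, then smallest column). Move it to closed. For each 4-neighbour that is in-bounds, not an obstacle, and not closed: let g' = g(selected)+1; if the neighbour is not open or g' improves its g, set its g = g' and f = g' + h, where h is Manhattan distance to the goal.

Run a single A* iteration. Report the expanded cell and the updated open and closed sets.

step 1: expand (1,3) (f=12, h=9) → closed; open now [(1,1) g=1 f=12, (1,2) g=2 f=12, (1,4) g=4 f=12]

expanded=(1,3); open=[(1,1) g=1 f=12, (1,2) g=2 f=12, (1,4) g=4 f=12]; closed=[(0,1), (0,2), (0,3), (1,3)]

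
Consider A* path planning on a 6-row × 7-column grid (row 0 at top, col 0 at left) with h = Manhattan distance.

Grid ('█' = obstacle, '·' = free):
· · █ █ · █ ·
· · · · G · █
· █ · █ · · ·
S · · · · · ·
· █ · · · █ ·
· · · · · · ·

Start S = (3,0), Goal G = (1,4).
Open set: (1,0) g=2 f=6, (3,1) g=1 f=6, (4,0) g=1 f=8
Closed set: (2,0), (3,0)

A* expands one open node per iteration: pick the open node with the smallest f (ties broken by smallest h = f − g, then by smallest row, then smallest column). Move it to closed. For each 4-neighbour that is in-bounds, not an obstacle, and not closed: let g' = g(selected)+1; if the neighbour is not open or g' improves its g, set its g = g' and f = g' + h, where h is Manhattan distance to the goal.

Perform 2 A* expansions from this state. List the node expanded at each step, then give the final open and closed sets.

order=[(1,0) → (1,1)]; open=[(0,0) g=3 f=8, (0,1) g=4 f=8, (1,2) g=4 f=6, (3,1) g=1 f=6, (4,0) g=1 f=8]; closed=[(1,0), (1,1), (2,0), (3,0)]

step 1: expand (1,0) (f=6, h=4) → closed; open now [(0,0) g=3 f=8, (1,1) g=3 f=6, (3,1) g=1 f=6, (4,0) g=1 f=8]
step 2: expand (1,1) (f=6, h=3) → closed; open now [(0,0) g=3 f=8, (0,1) g=4 f=8, (1,2) g=4 f=6, (3,1) g=1 f=6, (4,0) g=1 f=8]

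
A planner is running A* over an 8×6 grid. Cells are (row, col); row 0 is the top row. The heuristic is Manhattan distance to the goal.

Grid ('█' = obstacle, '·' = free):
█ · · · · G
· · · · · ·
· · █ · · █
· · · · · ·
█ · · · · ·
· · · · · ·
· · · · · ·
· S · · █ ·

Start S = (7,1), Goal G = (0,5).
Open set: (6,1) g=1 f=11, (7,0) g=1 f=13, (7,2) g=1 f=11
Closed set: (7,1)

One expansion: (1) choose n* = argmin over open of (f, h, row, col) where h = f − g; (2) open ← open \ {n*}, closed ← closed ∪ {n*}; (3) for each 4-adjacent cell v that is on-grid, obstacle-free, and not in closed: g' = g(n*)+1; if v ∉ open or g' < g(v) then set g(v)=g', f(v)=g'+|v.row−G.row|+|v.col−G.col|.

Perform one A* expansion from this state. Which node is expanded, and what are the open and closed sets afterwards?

expanded=(6,1); open=[(5,1) g=2 f=11, (6,0) g=2 f=13, (6,2) g=2 f=11, (7,0) g=1 f=13, (7,2) g=1 f=11]; closed=[(6,1), (7,1)]

step 1: expand (6,1) (f=11, h=10) → closed; open now [(5,1) g=2 f=11, (6,0) g=2 f=13, (6,2) g=2 f=11, (7,0) g=1 f=13, (7,2) g=1 f=11]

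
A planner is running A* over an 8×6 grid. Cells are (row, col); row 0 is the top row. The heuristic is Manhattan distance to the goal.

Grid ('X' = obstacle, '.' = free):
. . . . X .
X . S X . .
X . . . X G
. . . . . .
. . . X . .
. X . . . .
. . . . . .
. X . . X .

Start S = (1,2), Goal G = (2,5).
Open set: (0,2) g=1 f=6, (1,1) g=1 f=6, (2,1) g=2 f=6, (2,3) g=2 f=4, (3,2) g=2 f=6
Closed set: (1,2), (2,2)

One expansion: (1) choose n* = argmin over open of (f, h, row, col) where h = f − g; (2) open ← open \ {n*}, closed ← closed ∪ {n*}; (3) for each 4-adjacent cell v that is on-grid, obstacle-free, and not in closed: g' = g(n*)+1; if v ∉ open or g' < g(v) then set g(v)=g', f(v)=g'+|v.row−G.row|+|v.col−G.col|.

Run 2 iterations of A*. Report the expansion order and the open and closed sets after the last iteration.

order=[(2,3) → (3,3)]; open=[(0,2) g=1 f=6, (1,1) g=1 f=6, (2,1) g=2 f=6, (3,2) g=2 f=6, (3,4) g=4 f=6]; closed=[(1,2), (2,2), (2,3), (3,3)]

step 1: expand (2,3) (f=4, h=2) → closed; open now [(0,2) g=1 f=6, (1,1) g=1 f=6, (2,1) g=2 f=6, (3,2) g=2 f=6, (3,3) g=3 f=6]
step 2: expand (3,3) (f=6, h=3) → closed; open now [(0,2) g=1 f=6, (1,1) g=1 f=6, (2,1) g=2 f=6, (3,2) g=2 f=6, (3,4) g=4 f=6]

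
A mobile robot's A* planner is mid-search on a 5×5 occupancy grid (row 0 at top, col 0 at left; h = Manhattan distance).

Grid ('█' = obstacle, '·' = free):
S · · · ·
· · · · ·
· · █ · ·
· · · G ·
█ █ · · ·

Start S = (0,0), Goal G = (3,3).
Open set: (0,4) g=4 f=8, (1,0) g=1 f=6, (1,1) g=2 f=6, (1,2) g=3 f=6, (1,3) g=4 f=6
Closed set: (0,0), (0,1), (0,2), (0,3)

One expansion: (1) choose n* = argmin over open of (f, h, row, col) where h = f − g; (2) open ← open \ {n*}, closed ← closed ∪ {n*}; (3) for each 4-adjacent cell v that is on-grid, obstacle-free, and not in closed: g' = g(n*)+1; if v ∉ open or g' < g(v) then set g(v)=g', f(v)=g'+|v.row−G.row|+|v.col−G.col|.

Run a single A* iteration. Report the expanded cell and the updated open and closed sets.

step 1: expand (1,3) (f=6, h=2) → closed; open now [(0,4) g=4 f=8, (1,0) g=1 f=6, (1,1) g=2 f=6, (1,2) g=3 f=6, (1,4) g=5 f=8, (2,3) g=5 f=6]

expanded=(1,3); open=[(0,4) g=4 f=8, (1,0) g=1 f=6, (1,1) g=2 f=6, (1,2) g=3 f=6, (1,4) g=5 f=8, (2,3) g=5 f=6]; closed=[(0,0), (0,1), (0,2), (0,3), (1,3)]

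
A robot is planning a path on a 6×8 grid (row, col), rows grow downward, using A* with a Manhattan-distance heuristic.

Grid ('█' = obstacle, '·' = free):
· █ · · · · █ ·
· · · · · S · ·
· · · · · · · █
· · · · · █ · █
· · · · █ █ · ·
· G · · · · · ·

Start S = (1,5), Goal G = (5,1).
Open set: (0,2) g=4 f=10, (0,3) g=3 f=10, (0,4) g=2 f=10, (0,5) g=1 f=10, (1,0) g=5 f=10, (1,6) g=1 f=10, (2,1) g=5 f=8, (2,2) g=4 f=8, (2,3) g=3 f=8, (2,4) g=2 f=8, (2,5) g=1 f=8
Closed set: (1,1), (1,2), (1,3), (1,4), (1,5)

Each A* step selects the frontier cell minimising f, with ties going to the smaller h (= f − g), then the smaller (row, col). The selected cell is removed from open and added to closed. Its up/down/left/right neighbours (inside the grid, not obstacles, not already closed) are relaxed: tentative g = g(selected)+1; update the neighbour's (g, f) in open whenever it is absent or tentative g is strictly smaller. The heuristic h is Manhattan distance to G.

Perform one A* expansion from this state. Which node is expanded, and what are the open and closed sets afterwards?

expanded=(2,1); open=[(0,2) g=4 f=10, (0,3) g=3 f=10, (0,4) g=2 f=10, (0,5) g=1 f=10, (1,0) g=5 f=10, (1,6) g=1 f=10, (2,0) g=6 f=10, (2,2) g=4 f=8, (2,3) g=3 f=8, (2,4) g=2 f=8, (2,5) g=1 f=8, (3,1) g=6 f=8]; closed=[(1,1), (1,2), (1,3), (1,4), (1,5), (2,1)]

step 1: expand (2,1) (f=8, h=3) → closed; open now [(0,2) g=4 f=10, (0,3) g=3 f=10, (0,4) g=2 f=10, (0,5) g=1 f=10, (1,0) g=5 f=10, (1,6) g=1 f=10, (2,0) g=6 f=10, (2,2) g=4 f=8, (2,3) g=3 f=8, (2,4) g=2 f=8, (2,5) g=1 f=8, (3,1) g=6 f=8]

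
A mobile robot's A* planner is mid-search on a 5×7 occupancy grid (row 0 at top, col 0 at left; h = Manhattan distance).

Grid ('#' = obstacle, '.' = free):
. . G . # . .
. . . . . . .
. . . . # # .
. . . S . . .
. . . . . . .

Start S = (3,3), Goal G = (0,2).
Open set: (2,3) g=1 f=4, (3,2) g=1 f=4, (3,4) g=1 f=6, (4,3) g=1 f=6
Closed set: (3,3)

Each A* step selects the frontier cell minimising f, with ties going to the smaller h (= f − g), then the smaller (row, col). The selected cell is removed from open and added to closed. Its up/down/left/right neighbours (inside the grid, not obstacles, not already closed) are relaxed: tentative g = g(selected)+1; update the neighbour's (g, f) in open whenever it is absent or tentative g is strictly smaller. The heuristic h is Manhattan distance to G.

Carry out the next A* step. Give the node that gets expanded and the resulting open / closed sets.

step 1: expand (2,3) (f=4, h=3) → closed; open now [(1,3) g=2 f=4, (2,2) g=2 f=4, (3,2) g=1 f=4, (3,4) g=1 f=6, (4,3) g=1 f=6]

expanded=(2,3); open=[(1,3) g=2 f=4, (2,2) g=2 f=4, (3,2) g=1 f=4, (3,4) g=1 f=6, (4,3) g=1 f=6]; closed=[(2,3), (3,3)]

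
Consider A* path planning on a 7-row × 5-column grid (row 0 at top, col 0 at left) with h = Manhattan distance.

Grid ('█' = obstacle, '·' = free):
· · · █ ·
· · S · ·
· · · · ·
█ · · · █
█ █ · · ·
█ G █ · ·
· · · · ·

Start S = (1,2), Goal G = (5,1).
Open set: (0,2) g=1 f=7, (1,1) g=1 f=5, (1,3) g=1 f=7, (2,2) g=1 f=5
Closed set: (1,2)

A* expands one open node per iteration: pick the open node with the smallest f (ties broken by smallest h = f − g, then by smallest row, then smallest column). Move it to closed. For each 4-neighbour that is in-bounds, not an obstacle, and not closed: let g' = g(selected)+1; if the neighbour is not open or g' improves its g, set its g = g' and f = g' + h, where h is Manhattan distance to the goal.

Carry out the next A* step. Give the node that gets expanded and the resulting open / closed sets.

step 1: expand (1,1) (f=5, h=4) → closed; open now [(0,1) g=2 f=7, (0,2) g=1 f=7, (1,0) g=2 f=7, (1,3) g=1 f=7, (2,1) g=2 f=5, (2,2) g=1 f=5]

expanded=(1,1); open=[(0,1) g=2 f=7, (0,2) g=1 f=7, (1,0) g=2 f=7, (1,3) g=1 f=7, (2,1) g=2 f=5, (2,2) g=1 f=5]; closed=[(1,1), (1,2)]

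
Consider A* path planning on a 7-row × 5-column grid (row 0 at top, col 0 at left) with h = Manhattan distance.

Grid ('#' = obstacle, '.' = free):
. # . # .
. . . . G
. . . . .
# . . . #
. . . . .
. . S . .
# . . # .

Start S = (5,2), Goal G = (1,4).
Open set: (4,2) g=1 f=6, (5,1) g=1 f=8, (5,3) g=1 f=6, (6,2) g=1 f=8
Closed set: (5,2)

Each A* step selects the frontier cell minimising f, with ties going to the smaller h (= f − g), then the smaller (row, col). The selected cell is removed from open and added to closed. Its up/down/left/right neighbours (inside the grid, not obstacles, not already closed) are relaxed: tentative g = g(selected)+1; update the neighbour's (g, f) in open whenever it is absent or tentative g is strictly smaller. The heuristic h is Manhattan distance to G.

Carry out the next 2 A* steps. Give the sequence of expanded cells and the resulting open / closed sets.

step 1: expand (4,2) (f=6, h=5) → closed; open now [(3,2) g=2 f=6, (4,1) g=2 f=8, (4,3) g=2 f=6, (5,1) g=1 f=8, (5,3) g=1 f=6, (6,2) g=1 f=8]
step 2: expand (3,2) (f=6, h=4) → closed; open now [(2,2) g=3 f=6, (3,1) g=3 f=8, (3,3) g=3 f=6, (4,1) g=2 f=8, (4,3) g=2 f=6, (5,1) g=1 f=8, (5,3) g=1 f=6, (6,2) g=1 f=8]

order=[(4,2) → (3,2)]; open=[(2,2) g=3 f=6, (3,1) g=3 f=8, (3,3) g=3 f=6, (4,1) g=2 f=8, (4,3) g=2 f=6, (5,1) g=1 f=8, (5,3) g=1 f=6, (6,2) g=1 f=8]; closed=[(3,2), (4,2), (5,2)]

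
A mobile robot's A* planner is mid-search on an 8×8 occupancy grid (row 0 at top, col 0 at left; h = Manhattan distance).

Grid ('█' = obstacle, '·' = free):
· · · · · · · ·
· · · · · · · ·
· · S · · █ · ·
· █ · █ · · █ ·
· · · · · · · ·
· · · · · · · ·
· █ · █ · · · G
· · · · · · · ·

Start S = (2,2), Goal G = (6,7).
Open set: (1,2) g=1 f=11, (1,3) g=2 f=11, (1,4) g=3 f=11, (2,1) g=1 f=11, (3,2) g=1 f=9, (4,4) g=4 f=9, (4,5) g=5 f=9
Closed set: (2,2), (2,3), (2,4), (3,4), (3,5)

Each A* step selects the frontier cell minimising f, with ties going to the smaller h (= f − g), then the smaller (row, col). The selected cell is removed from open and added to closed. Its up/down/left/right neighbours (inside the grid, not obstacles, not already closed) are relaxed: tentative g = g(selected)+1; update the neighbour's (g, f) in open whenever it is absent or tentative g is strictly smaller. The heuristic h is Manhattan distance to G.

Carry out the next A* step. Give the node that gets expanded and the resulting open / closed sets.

step 1: expand (4,5) (f=9, h=4) → closed; open now [(1,2) g=1 f=11, (1,3) g=2 f=11, (1,4) g=3 f=11, (2,1) g=1 f=11, (3,2) g=1 f=9, (4,4) g=4 f=9, (4,6) g=6 f=9, (5,5) g=6 f=9]

expanded=(4,5); open=[(1,2) g=1 f=11, (1,3) g=2 f=11, (1,4) g=3 f=11, (2,1) g=1 f=11, (3,2) g=1 f=9, (4,4) g=4 f=9, (4,6) g=6 f=9, (5,5) g=6 f=9]; closed=[(2,2), (2,3), (2,4), (3,4), (3,5), (4,5)]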